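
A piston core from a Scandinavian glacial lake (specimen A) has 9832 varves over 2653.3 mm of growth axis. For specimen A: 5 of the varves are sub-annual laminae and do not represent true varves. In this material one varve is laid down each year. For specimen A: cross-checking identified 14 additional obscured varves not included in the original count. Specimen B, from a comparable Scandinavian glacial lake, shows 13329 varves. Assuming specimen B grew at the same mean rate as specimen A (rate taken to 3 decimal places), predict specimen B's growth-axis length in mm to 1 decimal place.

3598.8 mm

Specimen A: true varve count = 9832 − 5 + 14 = 9841.
A: Mean rate = 2653.3 mm / 9841 years ≈ 0.270 mm/year.
For B, 0.270 mm/year × 13329 years = 3598.8 mm.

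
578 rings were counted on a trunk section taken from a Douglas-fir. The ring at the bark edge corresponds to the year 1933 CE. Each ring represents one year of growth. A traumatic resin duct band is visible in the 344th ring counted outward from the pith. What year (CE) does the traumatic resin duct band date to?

Between ring 344 and the bark edge there are 578 − 344 = 234 rings.
Counting back 234 years from 1933 CE places the traumatic resin duct band in 1933 − 234 = 1699 CE.

1699 CE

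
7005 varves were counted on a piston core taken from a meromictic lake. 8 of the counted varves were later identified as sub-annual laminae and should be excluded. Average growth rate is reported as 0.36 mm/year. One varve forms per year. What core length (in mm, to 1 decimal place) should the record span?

After corrections the count is 7005 − 8 = 6997 varves.
Length ≈ 0.36 × 6997 = 2518.9 mm.

2518.9 mm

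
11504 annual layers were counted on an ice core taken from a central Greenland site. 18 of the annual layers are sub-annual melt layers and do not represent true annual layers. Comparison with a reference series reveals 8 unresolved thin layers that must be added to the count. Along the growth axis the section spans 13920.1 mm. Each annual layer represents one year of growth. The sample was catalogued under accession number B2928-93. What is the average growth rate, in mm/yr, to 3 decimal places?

Adjusted count: 11504 − 18 + 8 = 11494 annual layers.
Extension rate ≈ 13920.1 / 11494 = 1.211 mm/yr.

1.211 mm/yr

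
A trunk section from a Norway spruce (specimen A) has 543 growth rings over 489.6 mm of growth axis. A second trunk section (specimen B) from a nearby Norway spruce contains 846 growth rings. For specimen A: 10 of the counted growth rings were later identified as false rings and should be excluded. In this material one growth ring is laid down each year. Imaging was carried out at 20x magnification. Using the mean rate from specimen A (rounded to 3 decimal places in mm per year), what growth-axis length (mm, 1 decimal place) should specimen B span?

777.5 mm

Specimen A: true growth ring count = 543 − 10 = 533.
A: Mean rate = 489.6 mm / 533 years ≈ 0.919 mm/yr.
Length of B = 0.919 × 846 = 777.5 mm.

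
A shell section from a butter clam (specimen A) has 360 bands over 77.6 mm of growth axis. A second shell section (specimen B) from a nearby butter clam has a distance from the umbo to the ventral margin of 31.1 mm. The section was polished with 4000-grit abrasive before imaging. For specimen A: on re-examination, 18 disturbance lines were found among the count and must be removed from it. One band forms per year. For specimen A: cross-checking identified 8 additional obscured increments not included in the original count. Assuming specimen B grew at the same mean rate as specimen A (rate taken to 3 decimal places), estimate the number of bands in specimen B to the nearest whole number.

140 bands

Specimen A: true band count = 360 − 18 + 8 = 350.
A: Mean rate = 77.6 mm / 350 years ≈ 0.222 mm/year.
B spans 31.1 / 0.222 = 140.09 years ≈ 140 bands.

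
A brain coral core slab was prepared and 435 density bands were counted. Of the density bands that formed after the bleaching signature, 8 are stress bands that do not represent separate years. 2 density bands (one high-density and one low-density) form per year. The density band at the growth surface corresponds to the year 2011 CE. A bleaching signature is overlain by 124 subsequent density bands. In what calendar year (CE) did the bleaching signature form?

1953 CE

124 density bands formed after the bleaching signature.
124 − 8 false = 116 true density bands after the bleaching signature.
With 2 density bands per year, 116 / 2 = 58 years.
The density band at the growth surface is 2011 CE, so the bleaching signature dates to 2011 − 58 = 1953 CE.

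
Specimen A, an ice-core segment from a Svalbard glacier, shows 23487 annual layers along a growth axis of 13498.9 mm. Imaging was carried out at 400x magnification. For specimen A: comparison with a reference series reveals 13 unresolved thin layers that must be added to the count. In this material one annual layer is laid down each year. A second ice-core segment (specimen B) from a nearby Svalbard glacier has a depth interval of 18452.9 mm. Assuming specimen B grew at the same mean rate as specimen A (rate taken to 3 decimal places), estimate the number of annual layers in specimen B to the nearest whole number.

Specimen A: true annual layer count = 23487 + 13 = 23500.
A: Mean rate = 13498.9 mm / 23500 years ≈ 0.574 mm per year.
B spans 18452.9 / 0.574 = 32147.91 years ≈ 32148 annual layers.

32148 annual layers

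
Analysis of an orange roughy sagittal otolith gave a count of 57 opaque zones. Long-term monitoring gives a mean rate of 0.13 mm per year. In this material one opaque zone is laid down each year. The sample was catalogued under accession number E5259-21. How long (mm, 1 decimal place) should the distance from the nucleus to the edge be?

7.4 mm

57 years of growth are recorded.
Length ≈ 0.13 × 57 = 7.4 mm.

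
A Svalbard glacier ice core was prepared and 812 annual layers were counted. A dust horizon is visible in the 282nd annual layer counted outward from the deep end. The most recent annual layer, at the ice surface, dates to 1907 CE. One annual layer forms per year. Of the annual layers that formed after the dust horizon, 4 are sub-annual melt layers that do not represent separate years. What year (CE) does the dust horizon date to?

1381 CE

The dust horizon sits at annual layer 282 from the deep end, so 812 − 282 = 530 annual layers formed after it.
Excluding 4 false annual layers: 530 − 4 = 526.
1907 − 526 = 1381 CE.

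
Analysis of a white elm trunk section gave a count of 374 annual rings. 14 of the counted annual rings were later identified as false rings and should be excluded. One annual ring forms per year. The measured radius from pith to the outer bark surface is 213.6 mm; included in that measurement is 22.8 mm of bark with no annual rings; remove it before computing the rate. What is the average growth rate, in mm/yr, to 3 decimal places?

Adjusted count: 374 − 14 = 360 annual rings.
Removing the 22.8 mm offcut leaves 213.6 − 22.8 = 190.8 mm.
Mean rate = 190.8 mm / 360 years ≈ 0.530 mm/yr.

0.530 mm/yr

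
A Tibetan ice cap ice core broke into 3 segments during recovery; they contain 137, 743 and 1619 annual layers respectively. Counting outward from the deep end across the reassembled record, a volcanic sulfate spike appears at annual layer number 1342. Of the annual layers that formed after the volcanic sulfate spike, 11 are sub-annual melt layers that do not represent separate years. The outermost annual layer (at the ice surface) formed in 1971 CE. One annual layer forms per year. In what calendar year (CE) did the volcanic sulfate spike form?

825 CE

Total annual layers = 137 + 743 + 1619 = 2499.
Between annual layer 1342 and the ice surface there are 2499 − 1342 = 1157 annual layers.
Excluding 11 false annual layers: 1157 − 11 = 1146.
1971 − 1146 = 825 CE.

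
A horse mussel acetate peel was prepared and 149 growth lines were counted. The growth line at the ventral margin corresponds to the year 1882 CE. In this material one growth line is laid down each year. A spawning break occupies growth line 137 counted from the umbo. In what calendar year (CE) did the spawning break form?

1870 CE

Between growth line 137 and the ventral margin there are 149 − 137 = 12 growth lines.
Counting back 12 years from 1882 CE places the spawning break in 1882 − 12 = 1870 CE.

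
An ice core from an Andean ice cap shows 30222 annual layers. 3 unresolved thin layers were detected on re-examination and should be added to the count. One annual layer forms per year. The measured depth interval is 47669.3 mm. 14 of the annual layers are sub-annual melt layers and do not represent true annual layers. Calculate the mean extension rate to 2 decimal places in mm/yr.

1.58 mm/yr

After corrections the count is 30222 − 14 + 3 = 30211 annual layers.
Mean rate = 47669.3 mm / 30211 years ≈ 1.58 mm/yr.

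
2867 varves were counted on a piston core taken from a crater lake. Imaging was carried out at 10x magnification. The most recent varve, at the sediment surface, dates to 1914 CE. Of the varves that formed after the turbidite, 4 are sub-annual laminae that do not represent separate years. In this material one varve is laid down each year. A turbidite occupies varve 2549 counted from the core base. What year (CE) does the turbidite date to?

1600 CE

The turbidite sits at varve 2549 from the core base, so 2867 − 2549 = 318 varves formed after it.
Removing the 4 false varves leaves 318 − 4 = 314 true varves beyond the turbidite.
The varve at the sediment surface is 1914 CE, so the turbidite dates to 1914 − 314 = 1600 CE.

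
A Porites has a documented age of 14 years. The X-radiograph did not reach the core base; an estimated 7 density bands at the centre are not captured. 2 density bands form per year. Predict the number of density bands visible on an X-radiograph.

21 density bands

14 years at 2 density bands per year gives 14 × 2 = 28 density bands.
Less the 7 uncaptured density bands: 28 − 7 = 21.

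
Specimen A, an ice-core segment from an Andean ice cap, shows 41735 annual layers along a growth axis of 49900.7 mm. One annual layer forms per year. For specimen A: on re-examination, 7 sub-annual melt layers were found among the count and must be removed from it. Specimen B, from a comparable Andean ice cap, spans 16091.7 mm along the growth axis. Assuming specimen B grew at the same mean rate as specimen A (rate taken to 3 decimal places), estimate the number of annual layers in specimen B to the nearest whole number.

Specimen A: true annual layer count = 41735 − 7 = 41728.
A: 49900.7 mm over 41728 years gives 49900.7 / 41728 ≈ 1.196 mm/yr.
For B, 16091.7 / 1.196 = 13454.60 years ≈ 13455 annual layers.

13455 annual layers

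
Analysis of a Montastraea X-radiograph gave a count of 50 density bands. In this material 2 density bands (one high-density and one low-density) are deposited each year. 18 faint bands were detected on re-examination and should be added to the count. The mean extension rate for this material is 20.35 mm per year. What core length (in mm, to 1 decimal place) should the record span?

691.9 mm

After corrections the count is 50 + 18 = 68 density bands.
68 density bands at 2 per year is 68 / 2 = 34 years.
34 years at 20.35 mm/year gives 20.35 × 34 = 691.9 mm.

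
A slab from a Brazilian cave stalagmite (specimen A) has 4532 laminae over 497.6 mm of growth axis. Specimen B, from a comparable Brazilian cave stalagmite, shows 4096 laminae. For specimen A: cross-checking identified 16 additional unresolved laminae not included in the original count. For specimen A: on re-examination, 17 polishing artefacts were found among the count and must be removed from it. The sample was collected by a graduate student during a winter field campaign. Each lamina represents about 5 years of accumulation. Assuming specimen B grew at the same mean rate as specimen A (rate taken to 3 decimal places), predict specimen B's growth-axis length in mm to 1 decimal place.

450.6 mm

Specimen A: true lamina count = 4532 − 17 + 16 = 4531.
Specimen A: at 5 years per lamina, 4531 × 5 = 22655 years.
A: Extension rate ≈ 497.6 / 22655 = 0.022 mm/year.
Specimen B: 4096 laminae at 5 years each span 4096 × 5 = 20480 years. For B, 0.022 mm/year × 20480 years = 450.6 mm.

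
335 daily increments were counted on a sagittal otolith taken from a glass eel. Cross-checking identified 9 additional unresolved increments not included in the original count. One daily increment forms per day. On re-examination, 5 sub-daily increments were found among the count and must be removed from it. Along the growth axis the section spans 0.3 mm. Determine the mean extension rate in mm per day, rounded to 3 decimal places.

0.001 mm per day

After corrections the count is 335 − 5 + 9 = 339 daily increments.
Mean rate = 0.3 mm / 339 days ≈ 0.001 mm per day.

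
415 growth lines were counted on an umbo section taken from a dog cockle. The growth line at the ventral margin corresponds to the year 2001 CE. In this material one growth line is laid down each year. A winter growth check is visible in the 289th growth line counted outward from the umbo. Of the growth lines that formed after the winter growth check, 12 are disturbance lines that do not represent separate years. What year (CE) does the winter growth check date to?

1887 CE

415 − 289 = 126 growth lines lie beyond the winter growth check toward the ventral margin.
Removing the 12 false growth lines leaves 126 − 12 = 114 true growth lines beyond the winter growth check.
2001 − 114 = 1887 CE.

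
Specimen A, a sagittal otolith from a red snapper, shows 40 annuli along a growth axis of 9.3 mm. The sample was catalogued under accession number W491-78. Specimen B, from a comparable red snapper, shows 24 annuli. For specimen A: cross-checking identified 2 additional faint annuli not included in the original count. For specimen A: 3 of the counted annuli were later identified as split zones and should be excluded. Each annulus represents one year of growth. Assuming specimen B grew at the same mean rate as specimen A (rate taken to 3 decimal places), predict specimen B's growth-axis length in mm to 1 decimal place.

Specimen A: adjusted count: 40 − 3 + 2 = 39 annuli.
A: 9.3 mm over 39 years gives 9.3 / 39 ≈ 0.238 mm/yr.
Length of B = 0.238 × 24 = 5.7 mm.

5.7 mm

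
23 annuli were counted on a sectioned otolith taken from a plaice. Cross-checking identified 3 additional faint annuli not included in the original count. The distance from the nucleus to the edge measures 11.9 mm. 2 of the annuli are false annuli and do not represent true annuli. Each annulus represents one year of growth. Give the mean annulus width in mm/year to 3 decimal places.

0.496 mm/year

Adjusted count: 23 − 2 + 3 = 24 annuli.
Extension rate ≈ 11.9 / 24 = 0.496 mm/year.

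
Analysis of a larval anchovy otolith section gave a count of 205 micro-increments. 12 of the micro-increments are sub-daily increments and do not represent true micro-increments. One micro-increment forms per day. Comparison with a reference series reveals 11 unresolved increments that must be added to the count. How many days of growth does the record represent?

True micro-increment count = 205 − 12 + 11 = 204.
One micro-increment per day makes the duration 204 days.

204 days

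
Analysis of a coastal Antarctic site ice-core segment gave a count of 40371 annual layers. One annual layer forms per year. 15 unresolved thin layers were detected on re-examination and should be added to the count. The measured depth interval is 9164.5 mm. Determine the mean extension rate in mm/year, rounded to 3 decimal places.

0.227 mm/year

After corrections the count is 40371 + 15 = 40386 annual layers.
9164.5 mm over 40386 years gives 9164.5 / 40386 ≈ 0.227 mm/year.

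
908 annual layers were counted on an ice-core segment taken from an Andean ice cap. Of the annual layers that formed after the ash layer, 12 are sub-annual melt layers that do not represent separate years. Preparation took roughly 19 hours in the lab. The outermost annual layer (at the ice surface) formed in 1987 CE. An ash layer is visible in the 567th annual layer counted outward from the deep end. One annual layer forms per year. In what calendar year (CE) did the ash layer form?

1658 CE

908 − 567 = 341 annual layers lie beyond the ash layer toward the ice surface.
Removing the 12 false annual layers leaves 341 − 12 = 329 true annual layers beyond the ash layer.
Counting back 329 years from 1987 CE places the ash layer in 1987 − 329 = 1658 CE.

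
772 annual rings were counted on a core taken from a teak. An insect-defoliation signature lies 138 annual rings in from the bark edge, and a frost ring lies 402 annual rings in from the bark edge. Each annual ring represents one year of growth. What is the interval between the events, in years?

The two markers are separated by 402 − 138 = 264 annual rings.
That is 264 years at one annual ring per year.

264 years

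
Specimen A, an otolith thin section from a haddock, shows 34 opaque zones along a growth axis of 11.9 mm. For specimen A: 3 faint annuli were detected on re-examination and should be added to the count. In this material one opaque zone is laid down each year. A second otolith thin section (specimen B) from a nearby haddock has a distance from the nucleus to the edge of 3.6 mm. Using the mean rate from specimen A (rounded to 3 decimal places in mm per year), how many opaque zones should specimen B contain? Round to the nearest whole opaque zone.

Specimen A: after corrections the count is 34 + 3 = 37 opaque zones.
A: Extension rate ≈ 11.9 / 37 = 0.322 mm/yr.
Specimen B: 3.6 mm / 0.322 mm per year = 11.18 years ≈ 11 opaque zones.

11 opaque zones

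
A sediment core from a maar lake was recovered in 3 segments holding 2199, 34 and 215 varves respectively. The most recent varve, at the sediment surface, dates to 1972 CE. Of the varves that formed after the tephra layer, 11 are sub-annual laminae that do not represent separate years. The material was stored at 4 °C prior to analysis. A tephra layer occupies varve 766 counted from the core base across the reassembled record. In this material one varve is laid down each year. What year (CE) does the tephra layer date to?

301 CE

Total varves = 2199 + 34 + 215 = 2448.
2448 − 766 = 1682 varves lie beyond the tephra layer toward the sediment surface.
Excluding 11 false varves: 1682 − 11 = 1671.
1972 − 1671 = 301 CE.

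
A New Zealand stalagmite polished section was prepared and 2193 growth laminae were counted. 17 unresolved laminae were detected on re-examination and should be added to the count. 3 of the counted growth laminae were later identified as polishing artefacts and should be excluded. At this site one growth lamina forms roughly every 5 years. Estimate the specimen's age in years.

Adjusted count: 2193 − 3 + 17 = 2207 growth laminae.
2207 growth laminae at 5 years each span 2207 × 5 = 11035 years.

11035 yr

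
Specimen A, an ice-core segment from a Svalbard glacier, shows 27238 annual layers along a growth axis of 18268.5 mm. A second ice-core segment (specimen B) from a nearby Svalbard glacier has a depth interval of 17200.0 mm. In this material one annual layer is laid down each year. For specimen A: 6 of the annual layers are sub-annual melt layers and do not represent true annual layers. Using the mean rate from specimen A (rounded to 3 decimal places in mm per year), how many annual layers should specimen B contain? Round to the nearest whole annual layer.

Specimen A: after corrections the count is 27238 − 6 = 27232 annual layers.
A: Mean rate = 18268.5 mm / 27232 years ≈ 0.671 mm per year.
B spans 17200.0 / 0.671 = 25633.38 years ≈ 25633 annual layers.

25633 annual layers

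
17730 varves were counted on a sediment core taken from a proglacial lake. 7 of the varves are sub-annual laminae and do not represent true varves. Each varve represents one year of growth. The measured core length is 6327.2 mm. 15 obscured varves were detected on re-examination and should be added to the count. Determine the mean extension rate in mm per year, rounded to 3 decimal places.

0.357 mm per year

Adjusted count: 17730 − 7 + 15 = 17738 varves.
Extension rate ≈ 6327.2 / 17738 = 0.357 mm per year.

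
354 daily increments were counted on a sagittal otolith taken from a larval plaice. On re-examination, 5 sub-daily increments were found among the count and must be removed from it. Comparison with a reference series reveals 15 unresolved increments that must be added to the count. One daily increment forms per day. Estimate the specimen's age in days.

Correcting the raw count gives 354 − 5 + 15 = 364 true daily increments.
At one daily increment per day, that is 364 days.

364 days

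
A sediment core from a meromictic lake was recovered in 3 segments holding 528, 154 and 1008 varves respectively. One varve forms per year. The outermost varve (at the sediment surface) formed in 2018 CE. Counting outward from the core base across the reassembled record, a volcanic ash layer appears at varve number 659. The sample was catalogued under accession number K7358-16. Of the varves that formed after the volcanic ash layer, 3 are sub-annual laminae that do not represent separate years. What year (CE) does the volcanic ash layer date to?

Total varves = 528 + 154 + 1008 = 1690.
1690 − 659 = 1031 varves lie beyond the volcanic ash layer toward the sediment surface.
Removing the 3 false varves leaves 1031 − 3 = 1028 true varves beyond the volcanic ash layer.
The varve at the sediment surface is 2018 CE, so the volcanic ash layer dates to 2018 − 1028 = 990 CE.

990 CE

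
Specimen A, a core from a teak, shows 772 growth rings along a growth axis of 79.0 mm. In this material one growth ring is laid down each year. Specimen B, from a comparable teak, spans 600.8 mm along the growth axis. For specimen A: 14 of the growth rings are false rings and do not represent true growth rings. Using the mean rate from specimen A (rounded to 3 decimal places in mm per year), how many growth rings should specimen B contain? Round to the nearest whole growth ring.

Specimen A: correcting the raw count gives 772 − 14 = 758 true growth rings.
A: Mean rate = 79.0 mm / 758 years ≈ 0.104 mm/yr.
B spans 600.8 / 0.104 = 5776.92 years ≈ 5777 growth rings.

5777 growth rings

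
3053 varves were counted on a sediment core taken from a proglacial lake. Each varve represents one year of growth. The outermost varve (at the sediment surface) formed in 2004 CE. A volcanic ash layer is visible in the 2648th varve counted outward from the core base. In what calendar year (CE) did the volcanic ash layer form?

3053 − 2648 = 405 varves lie beyond the volcanic ash layer toward the sediment surface.
The varve at the sediment surface is 2004 CE, so the volcanic ash layer dates to 2004 − 405 = 1599 CE.

1599 CE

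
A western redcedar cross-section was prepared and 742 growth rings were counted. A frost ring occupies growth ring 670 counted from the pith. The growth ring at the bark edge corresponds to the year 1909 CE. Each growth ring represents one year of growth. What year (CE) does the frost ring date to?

1837 CE

Between growth ring 670 and the bark edge there are 742 − 670 = 72 growth rings.
1909 − 72 = 1837 CE.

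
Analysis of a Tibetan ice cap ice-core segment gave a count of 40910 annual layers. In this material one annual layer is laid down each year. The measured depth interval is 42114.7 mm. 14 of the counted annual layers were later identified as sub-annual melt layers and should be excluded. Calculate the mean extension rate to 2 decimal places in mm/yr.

Correcting the raw count gives 40910 − 14 = 40896 true annual layers.
Extension rate ≈ 42114.7 / 40896 = 1.03 mm/yr.

1.03 mm/yr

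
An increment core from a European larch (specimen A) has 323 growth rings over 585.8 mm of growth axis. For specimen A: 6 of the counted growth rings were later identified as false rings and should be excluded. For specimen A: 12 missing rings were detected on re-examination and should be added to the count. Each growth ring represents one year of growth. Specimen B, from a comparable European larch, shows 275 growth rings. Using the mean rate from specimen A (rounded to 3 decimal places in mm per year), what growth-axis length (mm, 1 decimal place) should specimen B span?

489.8 mm

Specimen A: correcting the raw count gives 323 − 6 + 12 = 329 true growth rings.
A: Extension rate ≈ 585.8 / 329 = 1.781 mm per year.
For B, 1.781 mm/year × 275 years = 489.8 mm.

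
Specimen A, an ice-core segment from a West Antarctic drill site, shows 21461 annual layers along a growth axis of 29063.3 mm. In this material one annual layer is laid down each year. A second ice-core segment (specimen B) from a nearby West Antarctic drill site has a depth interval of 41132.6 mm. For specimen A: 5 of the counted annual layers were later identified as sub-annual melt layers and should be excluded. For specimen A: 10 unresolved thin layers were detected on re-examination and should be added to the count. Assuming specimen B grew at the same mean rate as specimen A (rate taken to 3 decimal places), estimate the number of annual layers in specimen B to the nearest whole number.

30379 annual layers

Specimen A: true annual layer count = 21461 − 5 + 10 = 21466.
A: 29063.3 mm over 21466 years gives 29063.3 / 21466 ≈ 1.354 mm per year.
For B, 41132.6 / 1.354 = 30378.58 years ≈ 30379 annual layers.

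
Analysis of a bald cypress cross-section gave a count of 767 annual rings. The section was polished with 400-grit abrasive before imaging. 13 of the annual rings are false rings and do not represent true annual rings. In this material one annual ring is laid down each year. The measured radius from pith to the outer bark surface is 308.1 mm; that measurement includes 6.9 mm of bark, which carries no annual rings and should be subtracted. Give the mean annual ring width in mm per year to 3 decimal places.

0.399 mm per year

True annual ring count = 767 − 13 = 754.
Removing the 6.9 mm offcut leaves 308.1 − 6.9 = 301.2 mm.
Extension rate ≈ 301.2 / 754 = 0.399 mm per year.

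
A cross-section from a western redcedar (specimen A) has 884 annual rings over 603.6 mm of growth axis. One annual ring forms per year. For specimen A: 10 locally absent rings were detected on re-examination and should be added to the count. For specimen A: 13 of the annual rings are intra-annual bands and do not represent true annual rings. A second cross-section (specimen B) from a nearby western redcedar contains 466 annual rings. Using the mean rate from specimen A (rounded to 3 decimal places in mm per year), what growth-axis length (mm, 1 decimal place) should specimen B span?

319.2 mm

Specimen A: after corrections the count is 884 − 13 + 10 = 881 annual rings.
A: Mean rate = 603.6 mm / 881 years ≈ 0.685 mm/yr.
B's length ≈ 0.685 × 466 = 319.2 mm.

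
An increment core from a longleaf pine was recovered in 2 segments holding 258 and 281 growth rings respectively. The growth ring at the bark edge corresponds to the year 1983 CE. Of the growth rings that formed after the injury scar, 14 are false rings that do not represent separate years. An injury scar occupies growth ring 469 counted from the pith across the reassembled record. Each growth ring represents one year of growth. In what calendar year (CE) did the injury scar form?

Total growth rings = 258 + 281 = 539.
539 − 469 = 70 growth rings lie beyond the injury scar toward the bark edge.
70 − 14 false = 56 true growth rings after the injury scar.
Counting back 56 years from 1983 CE places the injury scar in 1983 − 56 = 1927 CE.

1927 CE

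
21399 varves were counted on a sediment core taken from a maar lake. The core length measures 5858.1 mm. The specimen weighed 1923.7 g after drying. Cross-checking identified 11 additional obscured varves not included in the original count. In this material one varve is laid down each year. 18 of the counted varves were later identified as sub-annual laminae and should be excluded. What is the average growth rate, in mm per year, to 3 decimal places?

0.274 mm per year

Correcting the raw count gives 21399 − 18 + 11 = 21392 true varves.
5858.1 mm over 21392 years gives 5858.1 / 21392 ≈ 0.274 mm per year.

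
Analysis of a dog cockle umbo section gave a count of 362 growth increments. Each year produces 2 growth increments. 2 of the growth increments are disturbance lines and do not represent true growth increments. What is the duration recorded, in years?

Correcting the raw count gives 362 − 2 = 360 true growth increments.
360 growth increments at 2 per year is 360 / 2 = 180 years.

180 years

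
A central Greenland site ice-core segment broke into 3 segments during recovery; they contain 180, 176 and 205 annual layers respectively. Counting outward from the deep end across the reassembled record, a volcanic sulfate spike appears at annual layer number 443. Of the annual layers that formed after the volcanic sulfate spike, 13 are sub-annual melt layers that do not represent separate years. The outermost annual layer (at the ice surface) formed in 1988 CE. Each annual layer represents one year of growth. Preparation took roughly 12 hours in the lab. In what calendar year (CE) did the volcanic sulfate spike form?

Total annual layers = 180 + 176 + 205 = 561.
The volcanic sulfate spike sits at annual layer 443 from the deep end, so 561 − 443 = 118 annual layers formed after it.
Removing the 13 false annual layers leaves 118 − 13 = 105 true annual layers beyond the volcanic sulfate spike.
The annual layer at the ice surface is 1988 CE, so the volcanic sulfate spike dates to 1988 − 105 = 1883 CE.

1883 CE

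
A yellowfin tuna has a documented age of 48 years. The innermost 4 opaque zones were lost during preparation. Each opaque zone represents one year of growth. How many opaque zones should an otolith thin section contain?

At one opaque zone per year, 48 years correspond to 48 opaque zones.
Less the 4 uncaptured opaque zones: 48 − 4 = 44.

44 opaque zones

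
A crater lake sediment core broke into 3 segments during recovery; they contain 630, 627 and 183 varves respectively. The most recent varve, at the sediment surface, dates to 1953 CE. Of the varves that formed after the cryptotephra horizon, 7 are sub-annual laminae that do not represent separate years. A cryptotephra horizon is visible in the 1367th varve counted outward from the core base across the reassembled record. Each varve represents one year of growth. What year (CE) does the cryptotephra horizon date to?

1887 CE

Total varves = 630 + 627 + 183 = 1440.
Between varve 1367 and the sediment surface there are 1440 − 1367 = 73 varves.
73 − 7 false = 66 true varves after the cryptotephra horizon.
1953 − 66 = 1887 CE.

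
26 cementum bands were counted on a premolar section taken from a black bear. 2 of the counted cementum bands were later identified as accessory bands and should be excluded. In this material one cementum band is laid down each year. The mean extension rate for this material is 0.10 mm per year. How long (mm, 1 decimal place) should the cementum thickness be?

2.4 mm

Correcting the raw count gives 26 − 2 = 24 true cementum bands.
Length ≈ 0.10 × 24 = 2.4 mm.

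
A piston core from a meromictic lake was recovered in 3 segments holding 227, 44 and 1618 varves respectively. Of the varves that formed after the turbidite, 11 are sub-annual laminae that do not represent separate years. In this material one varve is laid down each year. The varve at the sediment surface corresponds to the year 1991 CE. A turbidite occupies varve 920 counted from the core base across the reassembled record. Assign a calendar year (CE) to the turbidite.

Total varves = 227 + 44 + 1618 = 1889.
Between varve 920 and the sediment surface there are 1889 − 920 = 969 varves.
Excluding 11 false varves: 969 − 11 = 958.
1991 − 958 = 1033 CE.

1033 CE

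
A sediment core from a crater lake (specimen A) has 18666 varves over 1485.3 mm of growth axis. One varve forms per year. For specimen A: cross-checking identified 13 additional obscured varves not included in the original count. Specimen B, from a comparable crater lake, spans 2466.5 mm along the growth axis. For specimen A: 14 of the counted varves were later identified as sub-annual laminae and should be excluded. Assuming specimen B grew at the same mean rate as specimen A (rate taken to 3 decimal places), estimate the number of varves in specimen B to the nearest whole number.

Specimen A: true varve count = 18666 − 14 + 13 = 18665.
A: Extension rate ≈ 1485.3 / 18665 = 0.080 mm per year.
For B, 2466.5 / 0.080 = 30831.25 years ≈ 30831 varves.

30831 varves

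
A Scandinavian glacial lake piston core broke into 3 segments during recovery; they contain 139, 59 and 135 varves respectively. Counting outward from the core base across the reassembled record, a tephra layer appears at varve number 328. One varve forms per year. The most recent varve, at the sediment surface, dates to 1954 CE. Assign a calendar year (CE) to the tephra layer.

1949 CE

Total varves = 139 + 59 + 135 = 333.
Between varve 328 and the sediment surface there are 333 − 328 = 5 varves.
The varve at the sediment surface is 1954 CE, so the tephra layer dates to 1954 − 5 = 1949 CE.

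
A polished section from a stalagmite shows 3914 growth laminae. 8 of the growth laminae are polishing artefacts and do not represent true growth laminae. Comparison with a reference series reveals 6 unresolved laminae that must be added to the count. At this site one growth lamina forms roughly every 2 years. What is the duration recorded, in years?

7824 years

True growth lamina count = 3914 − 8 + 6 = 3912.
3912 growth laminae at 2 years each span 3912 × 2 = 7824 years.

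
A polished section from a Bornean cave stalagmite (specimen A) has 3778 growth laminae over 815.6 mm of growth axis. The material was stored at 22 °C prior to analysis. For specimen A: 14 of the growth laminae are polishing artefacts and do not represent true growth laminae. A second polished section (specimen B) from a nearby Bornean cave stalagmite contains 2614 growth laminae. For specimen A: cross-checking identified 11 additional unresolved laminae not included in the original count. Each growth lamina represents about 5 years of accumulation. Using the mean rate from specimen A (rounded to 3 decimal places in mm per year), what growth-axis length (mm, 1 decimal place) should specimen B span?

562.0 mm

Specimen A: true growth lamina count = 3778 − 14 + 11 = 3775.
Specimen A: at 5 years per growth lamina, 3775 × 5 = 18875 years.
A: Extension rate ≈ 815.6 / 18875 = 0.043 mm/yr.
Specimen B: multiplying by 5 years per growth lamina: 2614 × 5 = 13070 years. For B, 0.043 mm/year × 13070 years = 562.0 mm.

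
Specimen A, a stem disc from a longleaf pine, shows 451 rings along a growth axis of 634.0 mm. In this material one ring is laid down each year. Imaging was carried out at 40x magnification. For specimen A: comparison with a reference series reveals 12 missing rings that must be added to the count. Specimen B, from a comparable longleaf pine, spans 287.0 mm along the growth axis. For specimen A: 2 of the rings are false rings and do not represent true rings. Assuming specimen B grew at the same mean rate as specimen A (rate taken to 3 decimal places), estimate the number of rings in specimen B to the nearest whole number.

Specimen A: after corrections the count is 451 − 2 + 12 = 461 rings.
A: 634.0 mm over 461 years gives 634.0 / 461 ≈ 1.375 mm/yr.
Specimen B: 287.0 mm / 1.375 mm per year = 208.73 years ≈ 209 rings.

209 rings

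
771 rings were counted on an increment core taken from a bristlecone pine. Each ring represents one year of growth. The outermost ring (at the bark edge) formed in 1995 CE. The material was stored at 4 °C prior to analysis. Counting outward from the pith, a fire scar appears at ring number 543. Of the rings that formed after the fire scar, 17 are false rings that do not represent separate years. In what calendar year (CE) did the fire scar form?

Between ring 543 and the bark edge there are 771 − 543 = 228 rings.
Excluding 17 false rings: 228 − 17 = 211.
The ring at the bark edge is 1995 CE, so the fire scar dates to 1995 − 211 = 1784 CE.

1784 CE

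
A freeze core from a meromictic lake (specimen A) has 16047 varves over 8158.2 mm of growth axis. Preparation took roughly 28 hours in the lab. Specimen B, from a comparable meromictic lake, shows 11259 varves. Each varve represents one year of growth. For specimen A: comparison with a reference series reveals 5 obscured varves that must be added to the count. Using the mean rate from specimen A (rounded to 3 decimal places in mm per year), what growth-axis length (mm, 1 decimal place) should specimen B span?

Specimen A: adjusted count: 16047 + 5 = 16052 varves.
A: Extension rate ≈ 8158.2 / 16052 = 0.508 mm per year.
Length of B = 0.508 × 11259 = 5719.6 mm.

5719.6 mm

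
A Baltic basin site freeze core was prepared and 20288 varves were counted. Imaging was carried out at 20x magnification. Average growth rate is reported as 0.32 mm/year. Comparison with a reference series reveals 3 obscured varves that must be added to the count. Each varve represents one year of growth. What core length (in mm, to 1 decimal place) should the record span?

6493.1 mm

Correcting the raw count gives 20288 + 3 = 20291 true varves.
Predicted length = 0.32 mm/year × 20291 years = 6493.1 mm.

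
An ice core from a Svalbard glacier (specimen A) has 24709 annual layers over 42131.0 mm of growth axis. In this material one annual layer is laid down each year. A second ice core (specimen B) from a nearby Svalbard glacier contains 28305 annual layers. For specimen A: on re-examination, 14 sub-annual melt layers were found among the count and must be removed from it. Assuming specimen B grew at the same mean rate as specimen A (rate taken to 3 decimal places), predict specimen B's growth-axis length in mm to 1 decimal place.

48288.3 mm

Specimen A: after corrections the count is 24709 − 14 = 24695 annual layers.
A: 42131.0 mm over 24695 years gives 42131.0 / 24695 ≈ 1.706 mm per year.
For B, 1.706 mm/year × 28305 years = 48288.3 mm.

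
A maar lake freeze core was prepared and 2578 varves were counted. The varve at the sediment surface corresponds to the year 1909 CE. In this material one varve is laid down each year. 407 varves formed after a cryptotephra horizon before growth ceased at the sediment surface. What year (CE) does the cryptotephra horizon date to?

There are 407 varves younger than the cryptotephra horizon.
Counting back 407 years from 1909 CE places the cryptotephra horizon in 1909 − 407 = 1502 CE.

1502 CE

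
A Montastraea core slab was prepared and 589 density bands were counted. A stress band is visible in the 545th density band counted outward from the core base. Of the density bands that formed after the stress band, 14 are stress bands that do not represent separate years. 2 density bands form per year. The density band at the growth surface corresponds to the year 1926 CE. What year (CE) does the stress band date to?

The stress band sits at density band 545 from the core base, so 589 − 545 = 44 density bands formed after it.
Removing the 14 false density bands leaves 44 − 14 = 30 true density bands beyond the stress band.
Dividing by 2 density bands per year: 30 / 2 = 15 years.
Counting back 15 years from 1926 CE places the stress band in 1926 − 15 = 1911 CE.

1911 CE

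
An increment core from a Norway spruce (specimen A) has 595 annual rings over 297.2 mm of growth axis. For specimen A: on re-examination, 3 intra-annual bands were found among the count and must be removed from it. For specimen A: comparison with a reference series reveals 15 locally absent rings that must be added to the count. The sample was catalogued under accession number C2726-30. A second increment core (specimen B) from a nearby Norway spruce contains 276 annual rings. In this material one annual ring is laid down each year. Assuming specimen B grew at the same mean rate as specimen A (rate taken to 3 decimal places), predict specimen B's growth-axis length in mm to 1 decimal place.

Specimen A: after corrections the count is 595 − 3 + 15 = 607 annual rings.
A: Extension rate ≈ 297.2 / 607 = 0.490 mm/yr.
B's length ≈ 0.490 × 276 = 135.2 mm.

135.2 mm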